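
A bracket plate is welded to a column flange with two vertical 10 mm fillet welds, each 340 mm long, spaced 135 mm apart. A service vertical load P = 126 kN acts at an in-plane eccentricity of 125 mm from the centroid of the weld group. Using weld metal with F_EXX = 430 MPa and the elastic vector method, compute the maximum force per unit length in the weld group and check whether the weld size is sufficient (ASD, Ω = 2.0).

f_max ≈ 405 N/mm; adequate

Total weld length L_w = 680 mm. Treat welds as unit-width lines.
Polar moment about centroid: J = 2[d³/12 + d(b/2)²] = 2[340³/12 + 340×67.5²] = 9649000 mm³.
Direct shear f_v = P/L_w = 126×10³ / 680 = 185.3 N/mm (vertical).
Torsion M = P·e = 126×10³ × 125 = 15750000 N·mm.
Critical point at (x, y) = (67.5, 170) from centroid. f_tx = M·y/J = 277.5 N/mm; f_ty = M·x/J = 110.2 N/mm.
Resultant f_max = √[f_tx² + (f_v + f_ty)²] = √[277.5² + (185.3 + 110.2)²] = 405.3 N/mm.
Capacity per unit length: r_n/Ω = (1/2.0) × 0.6 × 430 × (0.707 × 10) = 912 N/mm.
405.3 ≤ 912 → adequate.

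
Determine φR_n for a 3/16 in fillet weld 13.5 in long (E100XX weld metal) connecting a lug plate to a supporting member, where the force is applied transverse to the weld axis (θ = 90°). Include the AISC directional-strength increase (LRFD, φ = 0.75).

φR_n ≈ 121 kip

E100XX → F_EXX = 100 ksi.
t_e = 0.707 × 0.1875 = 0.1326 in; A_we = 0.1326 × 13.5 = 1.79 in².
Directional factor: 1.0 + 0.5 sin^1.5(90°) = 1.5.
F_nw = 0.6 × 100 × 1.5 = 90 ksi.
φR_n = 0.75 × 90 × 1.79 = 120.8 kip.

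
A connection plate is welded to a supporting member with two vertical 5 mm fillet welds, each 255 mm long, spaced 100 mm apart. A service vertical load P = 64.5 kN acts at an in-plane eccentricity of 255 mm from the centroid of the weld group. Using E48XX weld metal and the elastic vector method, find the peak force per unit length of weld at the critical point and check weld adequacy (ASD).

E48XX → F_EXX = 480 MPa.
Total weld length L_w = 510 mm. Treat welds as unit-width lines.
Polar moment about centroid: J = 2[d³/12 + d(b/2)²] = 2[255³/12 + 255×50²] = 4039000 mm³.
Direct shear f_v = P/L_w = 64.5×10³ / 510 = 126.5 N/mm (vertical).
Torsion M = P·e = 64.5×10³ × 255 = 16448000 N·mm.
Critical point at (x, y) = (50, 127.5) from centroid. f_tx = M·y/J = 519.3 N/mm; f_ty = M·x/J = 203.6 N/mm.
Resultant f_max = √[f_tx² + (f_v + f_ty)²] = √[519.3² + (126.5 + 203.6)²] = 615.3 N/mm.
Capacity per unit length: r_n/Ω = (1/2.0) × 0.6 × 480 × (0.707 × 5) = 509 N/mm.
615.3 > 509 → NOT adequate.

f_max ≈ 615 N/mm; NOT adequate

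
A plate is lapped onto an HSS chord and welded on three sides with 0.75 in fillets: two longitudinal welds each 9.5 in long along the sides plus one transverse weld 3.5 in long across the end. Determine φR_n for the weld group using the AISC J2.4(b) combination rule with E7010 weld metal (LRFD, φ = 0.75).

φR_n ≈ 376 kips

E70XX → F_EXX = 70 ksi.
t_e = 0.707 × 0.75 = 0.5302 in.
R_nwl = 0.6 × 70 × 0.5302 × 19 = 423.1 kips (longitudinal, 2 welds).
R_nwt = 0.6 × 70 × 0.5302 × 3.5 = 77.95 kips (transverse, base value).
(i) R_nwl + R_nwt = 501.1 kips; (ii) 0.85 R_nwl + 1.5 R_nwt = 476.6 kips.
R_n = max = 501.1 kips [governs: (i)]; φR_n = 375.8 kips.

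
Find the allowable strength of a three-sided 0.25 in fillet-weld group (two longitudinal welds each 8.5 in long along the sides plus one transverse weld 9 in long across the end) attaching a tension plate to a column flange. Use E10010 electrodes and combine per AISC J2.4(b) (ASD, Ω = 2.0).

R_n/Ω ≈ 148 kip

E100XX → F_EXX = 100 ksi.
t_e = 0.707 × 0.25 = 0.1767 in.
R_nwl = 0.6 × 100 × 0.1767 × 17 = 180.3 kip (longitudinal, 2 welds).
R_nwt = 0.6 × 100 × 0.1767 × 9 = 95.44 kip (transverse, base value).
(i) R_nwl + R_nwt = 275.7 kip; (ii) 0.85 R_nwl + 1.5 R_nwt = 296.4 kip.
R_n = max = 296.4 kip [governs: (ii)]; R_n/Ω = 148.2 kip.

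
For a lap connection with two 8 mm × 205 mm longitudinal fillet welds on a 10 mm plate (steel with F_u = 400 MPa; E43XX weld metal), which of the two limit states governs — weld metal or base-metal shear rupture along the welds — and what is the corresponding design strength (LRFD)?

E43XX → F_EXX = 430 MPa.
t_e = 0.707 × 8 = 5.656 mm; L = 410 mm.
Weld metal: φR_n = 0.75 × 0.6 × 430 × 5.656 × 410 × 10⁻³ = 448.7 kN.
Base metal (shear rupture): φR_n = 0.75 × 0.6 × 400 × 10 × 410 × 10⁻³ = 738 kN.
Governing: weld metal.

φR_n ≈ 449 kN (weld metal governs)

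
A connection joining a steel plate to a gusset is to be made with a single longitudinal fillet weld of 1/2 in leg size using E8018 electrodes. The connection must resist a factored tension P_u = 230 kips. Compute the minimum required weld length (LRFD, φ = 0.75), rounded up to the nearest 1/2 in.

L = 18.5 in

E80XX → F_EXX = 80 ksi.
Throat t_e = 0.707 × 0.5 = 0.3535 in.
φr_n = 0.75 × 0.6 × 80 × 0.3535 = 12.73 kips/in.
L_req = P_u / φr_n = 230 / 12.73 = 18.07 in total.
Round up → use L = 18.5 in.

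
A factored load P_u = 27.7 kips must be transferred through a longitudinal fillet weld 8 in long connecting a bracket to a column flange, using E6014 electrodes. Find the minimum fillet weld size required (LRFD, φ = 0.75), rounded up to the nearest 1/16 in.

w = 3/16 in

E60XX → F_EXX = 60 ksi.
Total weld length L = 8 in.
Required throat t_e = P_u / (φ × 0.6 F_EXX × L) = 27.7 / (0.75 × 0.6 × 60 × 8) = 0.1282 in.
Required leg w = t_e / 0.707 = 0.1814 in → use 3/16 in.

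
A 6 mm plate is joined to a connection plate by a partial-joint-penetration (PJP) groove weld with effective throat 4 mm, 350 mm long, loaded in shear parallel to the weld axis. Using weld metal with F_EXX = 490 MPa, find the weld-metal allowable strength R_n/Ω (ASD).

R_n/Ω ≈ 206 kN

Effective throat (given) t_e = 4 mm.
A_we = 4 × 350 = 1400 mm².
F_nw = 0.6 F_EXX = 294 MPa.
R_n/Ω = (294 × 1400) / 2.0 × 10⁻³ = 205.8 kN.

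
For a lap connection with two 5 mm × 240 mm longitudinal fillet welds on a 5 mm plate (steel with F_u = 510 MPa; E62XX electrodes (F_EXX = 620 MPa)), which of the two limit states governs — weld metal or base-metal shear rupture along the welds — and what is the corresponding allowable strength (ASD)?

t_e = 0.707 × 5 = 3.535 mm; L = 480 mm.
Weld metal: R_n/Ω = (1/2.0) × 0.6 × 620 × 3.535 × 480 × 10⁻³ = 315.6 kN.
Base metal (shear rupture): R_n/Ω = (1/2.0) × 0.6 × 510 × 5 × 480 × 10⁻³ = 367.2 kN.
Governing: weld metal.

R_n/Ω ≈ 316 kN (weld metal governs)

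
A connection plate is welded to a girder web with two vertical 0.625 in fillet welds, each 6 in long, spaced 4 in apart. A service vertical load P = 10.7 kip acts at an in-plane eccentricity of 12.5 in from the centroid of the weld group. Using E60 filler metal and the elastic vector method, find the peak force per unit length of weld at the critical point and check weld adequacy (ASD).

f_max ≈ 6.28 kip/in; adequate

E60XX → F_EXX = 60 ksi.
Total weld length L_w = 12 in. Treat welds as unit-width lines.
Polar moment about centroid: J = 2[d³/12 + d(b/2)²] = 2[6³/12 + 6×2²] = 84 in³.
Direct shear f_v = P/L_w = 10.7 / 12 = 0.8917 kip/in (vertical).
Torsion M = P·e = 10.7 × 12.5 = 133.75 kip·in.
Critical point at (x, y) = (2, 3) from centroid. f_tx = M·y/J = 4.777 kip/in; f_ty = M·x/J = 3.185 kip/in.
Resultant f_max = √[f_tx² + (f_v + f_ty)²] = √[4.777² + (0.8917 + 3.185)²] = 6.28 kip/in.
Capacity per unit length: r_n/Ω = (1/2.0) × 0.6 × 60 × (0.707 × 0.625) = 7.954 kip/in.
6.28 ≤ 7.954 → adequate.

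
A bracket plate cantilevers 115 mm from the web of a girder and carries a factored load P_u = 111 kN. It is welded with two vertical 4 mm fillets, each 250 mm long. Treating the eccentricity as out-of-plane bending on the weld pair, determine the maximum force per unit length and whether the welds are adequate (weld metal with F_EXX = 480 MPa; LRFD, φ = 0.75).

L_w = 2 × 250 = 500 mm; section modulus (unit throat) S = 2 × L²/6 = 20830 mm².
Direct shear f_v = P/L_w = 111×10³/500 = 222 N/mm.
Moment M = P × e = 111×10³ × 115 = 12765000 N·mm; bending f_b = M/S = 612.7 N/mm.
f_max = √(f_v² + f_b²) = √(222² + 612.7²) = 651.7 N/mm.
φr_n = 0.75 × 0.6 × 480 × (0.707 × 4) = 610.8 N/mm → NOT adequate.

f_max ≈ 652 N/mm; NOT adequate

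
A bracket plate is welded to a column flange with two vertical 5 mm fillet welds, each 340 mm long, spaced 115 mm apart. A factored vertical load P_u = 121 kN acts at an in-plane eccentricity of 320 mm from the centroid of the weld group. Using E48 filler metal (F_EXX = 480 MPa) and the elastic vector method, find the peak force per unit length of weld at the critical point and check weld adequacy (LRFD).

f_max ≈ 863 N/mm; NOT adequate

Total weld length L_w = 680 mm. Treat welds as unit-width lines.
Polar moment about centroid: J = 2[d³/12 + d(b/2)²] = 2[340³/12 + 340×57.5²] = 8799000 mm³.
Direct shear f_v = P/L_w = 121×10³ / 680 = 177.9 N/mm (vertical).
Torsion M = P·e = 121×10³ × 320 = 38720000 N·mm.
Critical point at (x, y) = (57.5, 170) from centroid. f_tx = M·y/J = 748.1 N/mm; f_ty = M·x/J = 253 N/mm.
Resultant f_max = √[f_tx² + (f_v + f_ty)²] = √[748.1² + (177.9 + 253)²] = 863.4 N/mm.
Capacity per unit length: φr_n = 0.75 × 0.6 × 480 × (0.707 × 5) = 763.6 N/mm.
863.4 > 763.6 → NOT adequate.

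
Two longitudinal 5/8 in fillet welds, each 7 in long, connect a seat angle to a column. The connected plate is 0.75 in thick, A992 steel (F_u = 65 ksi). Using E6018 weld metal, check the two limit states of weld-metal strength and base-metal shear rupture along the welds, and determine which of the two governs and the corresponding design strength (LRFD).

E60XX → F_EXX = 60 ksi.
t_e = 0.707 × 0.625 = 0.4419 in; L = 14 in.
Weld metal: φR_n = 0.75 × 0.6 × 60 × 0.4419 × 14 = 167 kips.
Base metal (shear rupture): φR_n = 0.75 × 0.6 × 65 × 0.75 × 14 = 307.1 kips.
Governing: weld metal.

φR_n ≈ 167 kips (weld metal governs)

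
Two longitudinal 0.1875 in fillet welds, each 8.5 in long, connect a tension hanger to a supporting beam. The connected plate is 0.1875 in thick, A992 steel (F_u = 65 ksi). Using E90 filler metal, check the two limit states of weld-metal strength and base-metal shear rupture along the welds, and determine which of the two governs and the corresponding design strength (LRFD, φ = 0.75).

φR_n ≈ 91.3 kip (weld metal governs)

E90XX → F_EXX = 90 ksi.
t_e = 0.707 × 0.1875 = 0.1326 in; L = 17 in.
Weld metal: φR_n = 0.75 × 0.6 × 90 × 0.1326 × 17 = 91.27 kip.
Base metal (shear rupture): φR_n = 0.75 × 0.6 × 65 × 0.1875 × 17 = 93.23 kip.
Governing: weld metal.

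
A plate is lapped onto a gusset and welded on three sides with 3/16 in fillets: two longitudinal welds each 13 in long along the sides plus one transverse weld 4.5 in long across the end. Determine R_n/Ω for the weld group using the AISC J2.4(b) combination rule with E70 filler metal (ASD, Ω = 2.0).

E70XX → F_EXX = 70 ksi.
t_e = 0.707 × 0.1875 = 0.1326 in.
R_nwl = 0.6 × 70 × 0.1326 × 26 = 144.8 kips (longitudinal, 2 welds).
R_nwt = 0.6 × 70 × 0.1326 × 4.5 = 25.05 kips (transverse, base value).
(i) R_nwl + R_nwt = 169.8 kips; (ii) 0.85 R_nwl + 1.5 R_nwt = 160.6 kips.
R_n = max = 169.8 kips [governs: (i)]; R_n/Ω = 84.91 kips.

R_n/Ω ≈ 84.9 kips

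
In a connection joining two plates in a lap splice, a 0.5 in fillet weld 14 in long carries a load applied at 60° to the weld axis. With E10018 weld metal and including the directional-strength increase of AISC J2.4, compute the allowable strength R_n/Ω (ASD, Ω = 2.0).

R_n/Ω ≈ 208 kips

E100XX → F_EXX = 100 ksi.
t_e = 0.707 × 0.5 = 0.3535 in; A_we = 0.3535 × 14 = 4.949 in².
Directional factor: 1.0 + 0.5 sin^1.5(60°) = 1.403.
F_nw = 0.6 × 100 × 1.403 = 84.18 ksi.
R_n/Ω = (84.18 × 4.949) / 2.0 = 208.3 kips.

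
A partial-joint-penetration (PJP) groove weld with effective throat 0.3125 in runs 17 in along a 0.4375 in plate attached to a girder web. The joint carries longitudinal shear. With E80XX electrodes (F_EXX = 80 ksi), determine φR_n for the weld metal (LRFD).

Effective throat (given) t_e = 0.3125 in.
A_we = 0.3125 × 17 = 5.312 in².
F_nw = 0.6 F_EXX = 48 ksi.
φR_n = 0.75 × 48 × 5.312 = 191.2 kips.

φR_n ≈ 191 kips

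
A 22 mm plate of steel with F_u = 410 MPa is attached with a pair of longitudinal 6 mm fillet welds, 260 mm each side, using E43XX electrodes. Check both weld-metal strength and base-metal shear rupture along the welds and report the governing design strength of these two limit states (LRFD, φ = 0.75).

E43XX → F_EXX = 430 MPa.
t_e = 0.707 × 6 = 4.242 mm; L = 520 mm.
Weld metal: φR_n = 0.75 × 0.6 × 430 × 4.242 × 520 × 10⁻³ = 426.8 kN.
Base metal (shear rupture): φR_n = 0.75 × 0.6 × 410 × 22 × 520 × 10⁻³ = 2111 kN.
Governing: weld metal.

φR_n ≈ 427 kN (weld metal governs)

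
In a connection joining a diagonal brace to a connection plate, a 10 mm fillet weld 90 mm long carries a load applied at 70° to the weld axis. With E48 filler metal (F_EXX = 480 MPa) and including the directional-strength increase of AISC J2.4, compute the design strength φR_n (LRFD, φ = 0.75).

t_e = 0.707 × 10 = 7.07 mm; A_we = 7.07 × 90 = 636.3 mm².
Directional factor: 1.0 + 0.5 sin^1.5(70°) = 1.455.
F_nw = 0.6 × 480 × 1.455 = 419.2 MPa.
φR_n = 0.75 × 419.2 × 636.3 × 10⁻³ = 200 kN.

φR_n ≈ 200 kN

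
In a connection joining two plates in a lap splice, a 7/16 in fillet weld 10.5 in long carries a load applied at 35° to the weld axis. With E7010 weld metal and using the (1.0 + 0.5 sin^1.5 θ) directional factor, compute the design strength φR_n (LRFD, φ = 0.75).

E70XX → F_EXX = 70 ksi.
t_e = 0.707 × 0.4375 = 0.3093 in; A_we = 0.3093 × 10.5 = 3.248 in².
Directional factor: 1.0 + 0.5 sin^1.5(35°) = 1.217.
F_nw = 0.6 × 70 × 1.217 = 51.12 ksi.
φR_n = 0.75 × 51.12 × 3.248 = 124.5 kips.

φR_n ≈ 125 kips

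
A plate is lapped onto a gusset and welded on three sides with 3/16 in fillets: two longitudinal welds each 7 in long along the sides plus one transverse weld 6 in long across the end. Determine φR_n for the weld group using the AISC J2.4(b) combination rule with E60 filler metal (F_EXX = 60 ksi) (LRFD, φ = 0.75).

t_e = 0.707 × 0.1875 = 0.1326 in.
R_nwl = 0.6 × 60 × 0.1326 × 14 = 66.81 kip (longitudinal, 2 welds).
R_nwt = 0.6 × 60 × 0.1326 × 6 = 28.63 kip (transverse, base value).
(i) R_nwl + R_nwt = 95.44 kip; (ii) 0.85 R_nwl + 1.5 R_nwt = 99.74 kip.
R_n = max = 99.74 kip [governs: (ii)]; φR_n = 74.81 kip.

φR_n ≈ 74.8 kip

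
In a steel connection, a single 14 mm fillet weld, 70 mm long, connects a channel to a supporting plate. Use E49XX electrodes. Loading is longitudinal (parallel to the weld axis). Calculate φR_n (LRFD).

E49XX → F_EXX = 490 MPa.
Effective throat t_e = 0.707 × 14 = 9.898 mm.
Total length L = 70 mm; A_we = 9.898 × 70 = 692.9 mm².
F_nw = 0.6 F_EXX = 0.6 × 490 = 294 MPa.
φR_n = 0.75 × 294 × 692.9 × 10⁻³ = 152.8 kN.

φR_n ≈ 153 kN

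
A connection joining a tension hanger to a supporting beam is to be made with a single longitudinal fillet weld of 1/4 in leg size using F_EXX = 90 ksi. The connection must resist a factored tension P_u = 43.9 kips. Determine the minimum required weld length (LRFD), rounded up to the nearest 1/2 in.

L = 6.5 in

Throat t_e = 0.707 × 0.25 = 0.1767 in.
φr_n = 0.75 × 0.6 × 90 × 0.1767 = 7.158 kips/in.
L_req = P_u / φr_n = 43.9 / 7.158 = 6.133 in total.
Round up → use L = 6.5 in.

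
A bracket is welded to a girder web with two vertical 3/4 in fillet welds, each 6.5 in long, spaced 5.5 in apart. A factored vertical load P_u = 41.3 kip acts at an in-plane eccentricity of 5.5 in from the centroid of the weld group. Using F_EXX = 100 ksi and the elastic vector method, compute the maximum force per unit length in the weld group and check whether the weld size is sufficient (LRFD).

Total weld length L_w = 13 in. Treat welds as unit-width lines.
Polar moment about centroid: J = 2[d³/12 + d(b/2)²] = 2[6.5³/12 + 6.5×2.75²] = 144.1 in³.
Direct shear f_v = P/L_w = 41.3 / 13 = 3.177 kip/in (vertical).
Torsion M = P·e = 41.3 × 5.5 = 227.15 kip·in.
Critical point at (x, y) = (2.75, 3.25) from centroid. f_tx = M·y/J = 5.124 kip/in; f_ty = M·x/J = 4.335 kip/in.
Resultant f_max = √[f_tx² + (f_v + f_ty)²] = √[5.124² + (3.177 + 4.335)²] = 9.093 kip/in.
Capacity per unit length: φr_n = 0.75 × 0.6 × 100 × (0.707 × 0.75) = 23.86 kip/in.
9.093 ≤ 23.86 → adequate.

f_max ≈ 9.09 kip/in; adequate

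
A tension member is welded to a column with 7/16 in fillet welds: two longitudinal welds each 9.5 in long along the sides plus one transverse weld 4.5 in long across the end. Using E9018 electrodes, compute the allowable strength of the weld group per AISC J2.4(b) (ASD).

R_n/Ω ≈ 196 kips

E90XX → F_EXX = 90 ksi.
t_e = 0.707 × 0.4375 = 0.3093 in.
R_nwl = 0.6 × 90 × 0.3093 × 19 = 317.4 kips (longitudinal, 2 welds).
R_nwt = 0.6 × 90 × 0.3093 × 4.5 = 75.16 kips (transverse, base value).
(i) R_nwl + R_nwt = 392.5 kips; (ii) 0.85 R_nwl + 1.5 R_nwt = 382.5 kips.
R_n = max = 392.5 kips [governs: (i)]; R_n/Ω = 196.3 kips.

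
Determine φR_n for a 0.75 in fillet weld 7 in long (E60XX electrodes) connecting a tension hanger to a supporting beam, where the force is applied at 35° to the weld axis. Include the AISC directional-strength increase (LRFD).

φR_n ≈ 122 kip

E60XX → F_EXX = 60 ksi.
t_e = 0.707 × 0.75 = 0.5302 in; A_we = 0.5302 × 7 = 3.712 in².
Directional factor: 1.0 + 0.5 sin^1.5(35°) = 1.217.
F_nw = 0.6 × 60 × 1.217 = 43.82 ksi.
φR_n = 0.75 × 43.82 × 3.712 = 122 kip.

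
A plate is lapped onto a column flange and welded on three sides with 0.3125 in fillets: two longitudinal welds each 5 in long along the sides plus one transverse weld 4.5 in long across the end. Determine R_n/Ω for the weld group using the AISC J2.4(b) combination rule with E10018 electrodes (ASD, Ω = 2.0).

E100XX → F_EXX = 100 ksi.
t_e = 0.707 × 0.3125 = 0.2209 in.
R_nwl = 0.6 × 100 × 0.2209 × 10 = 132.6 kips (longitudinal, 2 welds).
R_nwt = 0.6 × 100 × 0.2209 × 4.5 = 59.65 kips (transverse, base value).
(i) R_nwl + R_nwt = 192.2 kips; (ii) 0.85 R_nwl + 1.5 R_nwt = 202.2 kips.
R_n = max = 202.2 kips [governs: (ii)]; R_n/Ω = 101.1 kips.

R_n/Ω ≈ 101 kips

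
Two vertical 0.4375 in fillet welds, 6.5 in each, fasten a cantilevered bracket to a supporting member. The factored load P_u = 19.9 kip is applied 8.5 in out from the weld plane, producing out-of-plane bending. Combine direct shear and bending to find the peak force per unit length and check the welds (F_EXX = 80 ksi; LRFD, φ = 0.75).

f_max ≈ 12.1 kip/in; NOT adequate

L_w = 2 × 6.5 = 13 in; section modulus (unit throat) S = 2 × L²/6 = 14.08 in².
Direct shear f_v = P/L_w = 19.9/13 = 1.531 kip/in.
Moment M = P × e = 19.9 × 8.5 = 169.15 kip·in; bending f_b = M/S = 12.01 kip/in.
f_max = √(f_v² + f_b²) = √(1.531² + 12.01²) = 12.11 kip/in.
φr_n = 0.75 × 0.6 × 80 × (0.707 × 0.4375) = 11.14 kip/in → NOT adequate.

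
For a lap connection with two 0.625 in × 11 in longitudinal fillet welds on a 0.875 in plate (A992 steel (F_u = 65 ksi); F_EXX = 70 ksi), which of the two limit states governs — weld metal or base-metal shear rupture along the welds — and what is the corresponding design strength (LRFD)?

φR_n ≈ 306 kips (weld metal governs)

t_e = 0.707 × 0.625 = 0.4419 in; L = 22 in.
Weld metal: φR_n = 0.75 × 0.6 × 70 × 0.4419 × 22 = 306.2 kips.
Base metal (shear rupture): φR_n = 0.75 × 0.6 × 65 × 0.875 × 22 = 563.1 kips.
Governing: weld metal.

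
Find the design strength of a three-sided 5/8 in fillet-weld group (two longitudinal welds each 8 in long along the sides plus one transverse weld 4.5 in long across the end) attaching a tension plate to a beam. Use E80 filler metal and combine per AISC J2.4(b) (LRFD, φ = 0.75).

φR_n ≈ 326 kips

E80XX → F_EXX = 80 ksi.
t_e = 0.707 × 0.625 = 0.4419 in.
R_nwl = 0.6 × 80 × 0.4419 × 16 = 339.4 kips (longitudinal, 2 welds).
R_nwt = 0.6 × 80 × 0.4419 × 4.5 = 95.44 kips (transverse, base value).
(i) R_nwl + R_nwt = 434.8 kips; (ii) 0.85 R_nwl + 1.5 R_nwt = 431.6 kips.
R_n = max = 434.8 kips [governs: (i)]; φR_n = 326.1 kips.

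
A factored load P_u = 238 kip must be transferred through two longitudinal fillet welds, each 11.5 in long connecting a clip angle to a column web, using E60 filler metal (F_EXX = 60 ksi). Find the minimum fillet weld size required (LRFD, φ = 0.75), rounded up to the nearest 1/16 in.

Total weld length L = 23 in.
Required throat t_e = P_u / (φ × 0.6 F_EXX × L) = 238 / (0.75 × 0.6 × 60 × 23) = 0.3833 in.
Required leg w = t_e / 0.707 = 0.5421 in → use 9/16 in.

w = 9/16 in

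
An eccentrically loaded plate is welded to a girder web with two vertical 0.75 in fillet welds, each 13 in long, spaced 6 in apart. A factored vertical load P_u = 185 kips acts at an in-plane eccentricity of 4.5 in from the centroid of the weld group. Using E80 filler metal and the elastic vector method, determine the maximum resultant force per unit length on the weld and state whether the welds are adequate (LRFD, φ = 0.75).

f_max ≈ 14.4 kip/in; adequate

E80XX → F_EXX = 80 ksi.
Total weld length L_w = 26 in. Treat welds as unit-width lines.
Polar moment about centroid: J = 2[d³/12 + d(b/2)²] = 2[13³/12 + 13×3²] = 600.2 in³.
Direct shear f_v = P/L_w = 185 / 26 = 7.115 kip/in (vertical).
Torsion M = P·e = 185 × 4.5 = 832.5 kip·in.
Critical point at (x, y) = (3, 6.5) from centroid. f_tx = M·y/J = 9.016 kip/in; f_ty = M·x/J = 4.161 kip/in.
Resultant f_max = √[f_tx² + (f_v + f_ty)²] = √[9.016² + (7.115 + 4.161)²] = 14.44 kip/in.
Capacity per unit length: φr_n = 0.75 × 0.6 × 80 × (0.707 × 0.75) = 19.09 kip/in.
14.44 ≤ 19.09 → adequate.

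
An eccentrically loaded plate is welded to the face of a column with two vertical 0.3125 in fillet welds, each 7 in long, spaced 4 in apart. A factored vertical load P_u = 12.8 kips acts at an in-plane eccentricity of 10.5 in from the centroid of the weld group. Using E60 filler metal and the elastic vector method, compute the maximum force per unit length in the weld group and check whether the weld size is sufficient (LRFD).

E60XX → F_EXX = 60 ksi.
Total weld length L_w = 14 in. Treat welds as unit-width lines.
Polar moment about centroid: J = 2[d³/12 + d(b/2)²] = 2[7³/12 + 7×2²] = 113.2 in³.
Direct shear f_v = P/L_w = 12.8 / 14 = 0.9143 kip/in (vertical).
Torsion M = P·e = 12.8 × 10.5 = 134.4 kip·in.
Critical point at (x, y) = (2, 3.5) from centroid. f_tx = M·y/J = 4.157 kip/in; f_ty = M·x/J = 2.375 kip/in.
Resultant f_max = √[f_tx² + (f_v + f_ty)²] = √[4.157² + (0.9143 + 2.375)²] = 5.301 kip/in.
Capacity per unit length: φr_n = 0.75 × 0.6 × 60 × (0.707 × 0.3125) = 5.965 kip/in.
5.301 ≤ 5.965 → adequate.

f_max ≈ 5.3 kip/in; adequate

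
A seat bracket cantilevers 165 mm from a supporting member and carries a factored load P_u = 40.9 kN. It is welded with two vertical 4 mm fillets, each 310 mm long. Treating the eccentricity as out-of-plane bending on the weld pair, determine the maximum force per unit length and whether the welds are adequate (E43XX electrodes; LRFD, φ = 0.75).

f_max ≈ 221 N/mm; adequate

E43XX → F_EXX = 430 MPa.
L_w = 2 × 310 = 620 mm; section modulus (unit throat) S = 2 × L²/6 = 32030 mm².
Direct shear f_v = P/L_w = 40.9×10³/620 = 65.97 N/mm.
Moment M = P × e = 40.9×10³ × 165 = 6748500 N·mm; bending f_b = M/S = 210.7 N/mm.
f_max = √(f_v² + f_b²) = √(65.97² + 210.7²) = 220.8 N/mm.
φr_n = 0.75 × 0.6 × 430 × (0.707 × 4) = 547.2 N/mm → adequate.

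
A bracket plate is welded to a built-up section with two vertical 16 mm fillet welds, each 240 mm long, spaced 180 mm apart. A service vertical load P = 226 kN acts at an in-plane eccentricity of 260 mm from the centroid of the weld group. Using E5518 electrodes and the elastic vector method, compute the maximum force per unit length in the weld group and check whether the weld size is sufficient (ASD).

E55XX → F_EXX = 550 MPa.
Total weld length L_w = 480 mm. Treat welds as unit-width lines.
Polar moment about centroid: J = 2[d³/12 + d(b/2)²] = 2[240³/12 + 240×90²] = 6192000 mm³.
Direct shear f_v = P/L_w = 226×10³ / 480 = 470.8 N/mm (vertical).
Torsion M = P·e = 226×10³ × 260 = 58760000 N·mm.
Critical point at (x, y) = (90, 120) from centroid. f_tx = M·y/J = 1139 N/mm; f_ty = M·x/J = 854.1 N/mm.
Resultant f_max = √[f_tx² + (f_v + f_ty)²] = √[1139² + (470.8 + 854.1)²] = 1747 N/mm.
Capacity per unit length: r_n/Ω = (1/2.0) × 0.6 × 550 × (0.707 × 16) = 1866 N/mm.
1747 ≤ 1866 → adequate.

f_max ≈ 1750 N/mm; adequate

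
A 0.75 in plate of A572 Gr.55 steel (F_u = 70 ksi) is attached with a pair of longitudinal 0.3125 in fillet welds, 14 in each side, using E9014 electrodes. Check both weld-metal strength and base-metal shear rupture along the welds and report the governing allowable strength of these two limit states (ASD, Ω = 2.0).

R_n/Ω ≈ 167 kip (weld metal governs)

E90XX → F_EXX = 90 ksi.
t_e = 0.707 × 0.3125 = 0.2209 in; L = 28 in.
Weld metal: R_n/Ω = (1/2.0) × 0.6 × 90 × 0.2209 × 28 = 167 kip.
Base metal (shear rupture): R_n/Ω = (1/2.0) × 0.6 × 70 × 0.75 × 28 = 441 kip.
Governing: weld metal.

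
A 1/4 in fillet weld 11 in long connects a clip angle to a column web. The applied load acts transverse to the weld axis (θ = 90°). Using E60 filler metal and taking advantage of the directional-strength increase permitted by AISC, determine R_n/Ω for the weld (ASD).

R_n/Ω ≈ 52.5 kips

E60XX → F_EXX = 60 ksi.
t_e = 0.707 × 0.25 = 0.1767 in; A_we = 0.1767 × 11 = 1.944 in².
Directional factor: 1.0 + 0.5 sin^1.5(90°) = 1.5.
F_nw = 0.6 × 60 × 1.5 = 54 ksi.
R_n/Ω = (54 × 1.944) / 2.0 = 52.49 kips.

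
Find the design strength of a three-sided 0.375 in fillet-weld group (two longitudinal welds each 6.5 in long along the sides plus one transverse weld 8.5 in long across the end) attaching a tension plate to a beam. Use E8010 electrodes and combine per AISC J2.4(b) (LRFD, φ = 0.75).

φR_n ≈ 227 kip

E80XX → F_EXX = 80 ksi.
t_e = 0.707 × 0.375 = 0.2651 in.
R_nwl = 0.6 × 80 × 0.2651 × 13 = 165.4 kip (longitudinal, 2 welds).
R_nwt = 0.6 × 80 × 0.2651 × 8.5 = 108.2 kip (transverse, base value).
(i) R_nwl + R_nwt = 273.6 kip; (ii) 0.85 R_nwl + 1.5 R_nwt = 302.9 kip.
R_n = max = 302.9 kip [governs: (ii)]; φR_n = 227.2 kip.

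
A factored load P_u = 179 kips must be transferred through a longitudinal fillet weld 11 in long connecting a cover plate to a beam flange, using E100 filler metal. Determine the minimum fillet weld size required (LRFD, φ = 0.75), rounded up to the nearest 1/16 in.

w = 9/16 in

E100XX → F_EXX = 100 ksi.
Total weld length L = 11 in.
Required throat t_e = P_u / (φ × 0.6 F_EXX × L) = 179 / (0.75 × 0.6 × 100 × 11) = 0.3616 in.
Required leg w = t_e / 0.707 = 0.5115 in → use 9/16 in.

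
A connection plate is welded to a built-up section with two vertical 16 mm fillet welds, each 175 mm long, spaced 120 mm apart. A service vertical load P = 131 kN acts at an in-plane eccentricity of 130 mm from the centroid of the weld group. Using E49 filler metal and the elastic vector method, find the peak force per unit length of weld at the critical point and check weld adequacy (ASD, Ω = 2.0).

f_max ≈ 1100 N/mm; adequate

E49XX → F_EXX = 490 MPa.
Total weld length L_w = 350 mm. Treat welds as unit-width lines.
Polar moment about centroid: J = 2[d³/12 + d(b/2)²] = 2[175³/12 + 175×60²] = 2153000 mm³.
Direct shear f_v = P/L_w = 131×10³ / 350 = 374.3 N/mm (vertical).
Torsion M = P·e = 131×10³ × 130 = 17030000 N·mm.
Critical point at (x, y) = (60, 87.5) from centroid. f_tx = M·y/J = 692 N/mm; f_ty = M·x/J = 474.5 N/mm.
Resultant f_max = √[f_tx² + (f_v + f_ty)²] = √[692² + (374.3 + 474.5)²] = 1095 N/mm.
Capacity per unit length: r_n/Ω = (1/2.0) × 0.6 × 490 × (0.707 × 16) = 1663 N/mm.
1095 ≤ 1663 → adequate.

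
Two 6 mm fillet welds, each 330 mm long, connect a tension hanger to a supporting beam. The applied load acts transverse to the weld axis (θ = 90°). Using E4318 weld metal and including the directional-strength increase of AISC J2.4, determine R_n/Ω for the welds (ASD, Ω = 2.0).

E43XX → F_EXX = 430 MPa.
t_e = 0.707 × 6 = 4.242 mm; A_we = 4.242 × 660 = 2800 mm².
Directional factor: 1.0 + 0.5 sin^1.5(90°) = 1.5.
F_nw = 0.6 × 430 × 1.5 = 387 MPa.
R_n/Ω = (387 × 2800) / 2.0 × 10⁻³ = 541.7 kN.

R_n/Ω ≈ 542 kN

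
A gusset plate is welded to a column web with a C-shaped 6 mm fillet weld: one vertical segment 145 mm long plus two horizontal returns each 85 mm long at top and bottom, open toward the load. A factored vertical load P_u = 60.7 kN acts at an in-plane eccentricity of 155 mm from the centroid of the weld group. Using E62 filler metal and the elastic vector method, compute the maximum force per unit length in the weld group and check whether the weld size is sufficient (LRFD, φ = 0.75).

f_max ≈ 784 N/mm; adequate

E62XX → F_EXX = 620 MPa.
Total weld length L_w = 315 mm. Treat welds as unit-width lines.
Centroid: x̄ = 2×85×42.5 / 315 = 22.94 mm from the vertical weld.
Polar moment about centroid: J = I_x + I_y = [145³/12 + 2×85×72.5²] + [145×22.94² + 2(85³/12 + 85×19.56²)] = 1391000 mm³.
Direct shear f_v = P/L_w = 60.7×10³ / 315 = 192.7 N/mm (vertical).
Torsion M = P·e = 60.7×10³ × 155 = 9408500 N·mm.
Critical point at (x, y) = (62.06, 72.5) from centroid. f_tx = M·y/J = 490.3 N/mm; f_ty = M·x/J = 419.7 N/mm.
Resultant f_max = √[f_tx² + (f_v + f_ty)²] = √[490.3² + (192.7 + 419.7)²] = 784.5 N/mm.
Capacity per unit length: φr_n = 0.75 × 0.6 × 620 × (0.707 × 6) = 1184 N/mm.
784.5 ≤ 1184 → adequate.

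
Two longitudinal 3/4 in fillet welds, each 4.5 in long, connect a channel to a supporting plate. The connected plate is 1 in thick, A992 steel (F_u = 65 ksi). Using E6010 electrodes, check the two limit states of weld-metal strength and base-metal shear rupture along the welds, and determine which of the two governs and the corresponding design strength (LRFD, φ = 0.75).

φR_n ≈ 129 kips (weld metal governs)

E60XX → F_EXX = 60 ksi.
t_e = 0.707 × 0.75 = 0.5302 in; L = 9 in.
Weld metal: φR_n = 0.75 × 0.6 × 60 × 0.5302 × 9 = 128.9 kips.
Base metal (shear rupture): φR_n = 0.75 × 0.6 × 65 × 1 × 9 = 263.2 kips.
Governing: weld metal.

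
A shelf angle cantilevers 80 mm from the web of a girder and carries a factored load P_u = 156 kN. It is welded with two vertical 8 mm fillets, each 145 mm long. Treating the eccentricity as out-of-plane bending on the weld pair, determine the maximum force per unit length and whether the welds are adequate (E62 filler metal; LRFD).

E62XX → F_EXX = 620 MPa.
L_w = 2 × 145 = 290 mm; section modulus (unit throat) S = 2 × L²/6 = 7008 mm².
Direct shear f_v = P/L_w = 156×10³/290 = 537.9 N/mm.
Moment M = P × e = 156×10³ × 80 = 12480000 N·mm; bending f_b = M/S = 1781 N/mm.
f_max = √(f_v² + f_b²) = √(537.9² + 1781²) = 1860 N/mm.
φr_n = 0.75 × 0.6 × 620 × (0.707 × 8) = 1578 N/mm → NOT adequate.

f_max ≈ 1860 N/mm; NOT adequate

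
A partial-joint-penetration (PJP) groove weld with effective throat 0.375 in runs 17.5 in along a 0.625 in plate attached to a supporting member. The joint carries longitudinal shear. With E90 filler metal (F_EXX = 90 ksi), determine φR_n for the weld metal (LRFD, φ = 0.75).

Effective throat (given) t_e = 0.375 in.
A_we = 0.375 × 17.5 = 6.562 in².
F_nw = 0.6 F_EXX = 54 ksi.
φR_n = 0.75 × 54 × 6.562 = 265.8 kips.

φR_n ≈ 266 kips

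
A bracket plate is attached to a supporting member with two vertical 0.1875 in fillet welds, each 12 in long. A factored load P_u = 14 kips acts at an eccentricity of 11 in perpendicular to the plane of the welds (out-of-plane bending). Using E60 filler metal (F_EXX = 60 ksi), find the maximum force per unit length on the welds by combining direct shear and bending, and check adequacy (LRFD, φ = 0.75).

f_max ≈ 3.26 kip/in; adequate

L_w = 2 × 12 = 24 in; section modulus (unit throat) S = 2 × L²/6 = 48 in².
Direct shear f_v = P/L_w = 14/24 = 0.5833 kip/in.
Moment M = P × e = 14 × 11 = 154 kip·in; bending f_b = M/S = 3.208 kip/in.
f_max = √(f_v² + f_b²) = √(0.5833² + 3.208²) = 3.261 kip/in.
φr_n = 0.75 × 0.6 × 60 × (0.707 × 0.1875) = 3.579 kip/in → adequate.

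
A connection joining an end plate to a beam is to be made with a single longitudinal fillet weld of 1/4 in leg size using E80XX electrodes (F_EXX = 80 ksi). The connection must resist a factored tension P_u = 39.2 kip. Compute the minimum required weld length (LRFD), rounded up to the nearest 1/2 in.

L = 6.5 in

Throat t_e = 0.707 × 0.25 = 0.1767 in.
φr_n = 0.75 × 0.6 × 80 × 0.1767 = 6.363 kip/in.
L_req = P_u / φr_n = 39.2 / 6.363 = 6.161 in total.
Round up → use L = 6.5 in.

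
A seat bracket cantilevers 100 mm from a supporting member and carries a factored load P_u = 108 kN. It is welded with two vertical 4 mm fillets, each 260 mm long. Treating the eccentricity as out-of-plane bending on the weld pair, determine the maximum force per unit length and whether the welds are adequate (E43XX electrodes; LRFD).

E43XX → F_EXX = 430 MPa.
L_w = 2 × 260 = 520 mm; section modulus (unit throat) S = 2 × L²/6 = 22530 mm².
Direct shear f_v = P/L_w = 108×10³/520 = 207.7 N/mm.
Moment M = P × e = 108×10³ × 100 = 10800000 N·mm; bending f_b = M/S = 479.3 N/mm.
f_max = √(f_v² + f_b²) = √(207.7² + 479.3²) = 522.4 N/mm.
φr_n = 0.75 × 0.6 × 430 × (0.707 × 4) = 547.2 N/mm → adequate.

f_max ≈ 522 N/mm; adequate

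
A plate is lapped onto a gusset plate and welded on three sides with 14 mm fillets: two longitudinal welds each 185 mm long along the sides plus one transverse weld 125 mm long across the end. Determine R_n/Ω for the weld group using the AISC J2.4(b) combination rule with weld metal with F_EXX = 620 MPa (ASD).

R_n/Ω ≈ 924 kN

t_e = 0.707 × 14 = 9.898 mm.
R_nwl = 0.6 × 620 × 9.898 × 370 × 10⁻³ = 1362 kN (longitudinal, 2 welds).
R_nwt = 0.6 × 620 × 9.898 × 125 × 10⁻³ = 460.3 kN (transverse, base value).
(i) R_nwl + R_nwt = 1823 kN; (ii) 0.85 R_nwl + 1.5 R_nwt = 1848 kN.
R_n = max = 1848 kN [governs: (ii)]; R_n/Ω = 924.2 kN.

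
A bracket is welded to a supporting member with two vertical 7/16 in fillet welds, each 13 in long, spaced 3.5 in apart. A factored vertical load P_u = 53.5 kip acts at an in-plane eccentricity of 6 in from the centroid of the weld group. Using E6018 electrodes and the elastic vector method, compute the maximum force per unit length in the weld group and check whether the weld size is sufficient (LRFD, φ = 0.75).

f_max ≈ 5.74 kip/in; adequate

E60XX → F_EXX = 60 ksi.
Total weld length L_w = 26 in. Treat welds as unit-width lines.
Polar moment about centroid: J = 2[d³/12 + d(b/2)²] = 2[13³/12 + 13×1.75²] = 445.8 in³.
Direct shear f_v = P/L_w = 53.5 / 26 = 2.058 kip/in (vertical).
Torsion M = P·e = 53.5 × 6 = 321 kip·in.
Critical point at (x, y) = (1.75, 6.5) from centroid. f_tx = M·y/J = 4.68 kip/in; f_ty = M·x/J = 1.26 kip/in.
Resultant f_max = √[f_tx² + (f_v + f_ty)²] = √[4.68² + (2.058 + 1.26)²] = 5.737 kip/in.
Capacity per unit length: φr_n = 0.75 × 0.6 × 60 × (0.707 × 0.4375) = 8.351 kip/in.
5.737 ≤ 8.351 → adequate.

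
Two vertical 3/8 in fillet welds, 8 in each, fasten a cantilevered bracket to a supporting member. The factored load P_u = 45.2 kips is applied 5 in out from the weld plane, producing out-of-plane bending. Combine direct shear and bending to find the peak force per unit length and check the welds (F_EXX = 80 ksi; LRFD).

f_max ≈ 11 kip/in; NOT adequate

L_w = 2 × 8 = 16 in; section modulus (unit throat) S = 2 × L²/6 = 21.33 in².
Direct shear f_v = P/L_w = 45.2/16 = 2.825 kip/in.
Moment M = P × e = 45.2 × 5 = 226 kip·in; bending f_b = M/S = 10.59 kip/in.
f_max = √(f_v² + f_b²) = √(2.825² + 10.59²) = 10.96 kip/in.
φr_n = 0.75 × 0.6 × 80 × (0.707 × 0.375) = 9.544 kip/in → NOT adequate.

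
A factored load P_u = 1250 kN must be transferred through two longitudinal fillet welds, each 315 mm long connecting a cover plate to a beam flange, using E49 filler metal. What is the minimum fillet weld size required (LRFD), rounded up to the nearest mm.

w = 13 mm

E49XX → F_EXX = 490 MPa.
Total weld length L = 630 mm.
Required throat t_e = P_u / (φ × 0.6 F_EXX × L) = 1250 / (0.75 × 0.6 × 490 × 630 × 10⁻³) = 8.998 mm.
Required leg w = t_e / 0.707 = 12.73 mm → use 13 mm.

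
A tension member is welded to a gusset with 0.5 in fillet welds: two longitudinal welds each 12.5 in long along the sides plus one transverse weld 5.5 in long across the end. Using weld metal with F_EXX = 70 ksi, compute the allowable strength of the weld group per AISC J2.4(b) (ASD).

t_e = 0.707 × 0.5 = 0.3535 in.
R_nwl = 0.6 × 70 × 0.3535 × 25 = 371.2 kip (longitudinal, 2 welds).
R_nwt = 0.6 × 70 × 0.3535 × 5.5 = 81.66 kip (transverse, base value).
(i) R_nwl + R_nwt = 452.8 kip; (ii) 0.85 R_nwl + 1.5 R_nwt = 438 kip.
R_n = max = 452.8 kip [governs: (i)]; R_n/Ω = 226.4 kip.

R_n/Ω ≈ 226 kip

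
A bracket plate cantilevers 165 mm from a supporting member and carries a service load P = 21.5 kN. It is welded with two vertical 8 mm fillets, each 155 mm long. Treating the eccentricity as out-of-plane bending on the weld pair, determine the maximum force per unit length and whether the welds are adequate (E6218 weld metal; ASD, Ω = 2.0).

f_max ≈ 448 N/mm; adequate

E62XX → F_EXX = 620 MPa.
L_w = 2 × 155 = 310 mm; section modulus (unit throat) S = 2 × L²/6 = 8008 mm².
Direct shear f_v = P/L_w = 21.5×10³/310 = 69.35 N/mm.
Moment M = P × e = 21.5×10³ × 165 = 3547500 N·mm; bending f_b = M/S = 443 N/mm.
f_max = √(f_v² + f_b²) = √(69.35² + 443²) = 448.4 N/mm.
r_n/Ω = (1/2.0) × 0.6 × 620 × (0.707 × 8) = 1052 N/mm → adequate.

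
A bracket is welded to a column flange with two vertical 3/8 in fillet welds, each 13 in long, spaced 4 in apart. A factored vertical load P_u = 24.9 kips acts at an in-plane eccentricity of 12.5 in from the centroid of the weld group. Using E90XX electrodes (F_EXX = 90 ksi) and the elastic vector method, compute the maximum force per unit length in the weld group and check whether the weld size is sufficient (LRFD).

f_max ≈ 4.87 kip/in; adequate

Total weld length L_w = 26 in. Treat welds as unit-width lines.
Polar moment about centroid: J = 2[d³/12 + d(b/2)²] = 2[13³/12 + 13×2²] = 470.2 in³.
Direct shear f_v = P/L_w = 24.9 / 26 = 0.9577 kip/in (vertical).
Torsion M = P·e = 24.9 × 12.5 = 311.25 kip·in.
Critical point at (x, y) = (2, 6.5) from centroid. f_tx = M·y/J = 4.303 kip/in; f_ty = M·x/J = 1.324 kip/in.
Resultant f_max = √[f_tx² + (f_v + f_ty)²] = √[4.303² + (0.9577 + 1.324)²] = 4.871 kip/in.
Capacity per unit length: φr_n = 0.75 × 0.6 × 90 × (0.707 × 0.375) = 10.74 kip/in.
4.871 ≤ 10.74 → adequate.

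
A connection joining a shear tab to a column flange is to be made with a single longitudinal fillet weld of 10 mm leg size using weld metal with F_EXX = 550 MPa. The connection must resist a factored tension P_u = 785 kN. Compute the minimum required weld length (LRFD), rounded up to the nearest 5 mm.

Throat t_e = 0.707 × 10 = 7.07 mm.
φr_n = 0.75 × 0.6 × 550 × 7.07 × 10⁻³ = 1.75 kN/mm.
L_req = P_u / φr_n = 785 / 1.75 = 448.6 mm total.
Round up → use L = 450 mm.

L = 450 mm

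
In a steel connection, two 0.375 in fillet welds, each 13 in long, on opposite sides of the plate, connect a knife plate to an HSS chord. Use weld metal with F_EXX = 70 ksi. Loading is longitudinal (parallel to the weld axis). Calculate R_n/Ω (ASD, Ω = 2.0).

Effective throat t_e = 0.707 × 0.375 = 0.2651 in.
Total length L = 26 in; A_we = 0.2651 × 26 = 6.893 in².
F_nw = 0.6 F_EXX = 0.6 × 70 = 42 ksi.
R_n = 42 × 6.893 = 289.5 kip; R_n/Ω = 289.5/2.0 = 144.8 kip.

R_n/Ω ≈ 145 kip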